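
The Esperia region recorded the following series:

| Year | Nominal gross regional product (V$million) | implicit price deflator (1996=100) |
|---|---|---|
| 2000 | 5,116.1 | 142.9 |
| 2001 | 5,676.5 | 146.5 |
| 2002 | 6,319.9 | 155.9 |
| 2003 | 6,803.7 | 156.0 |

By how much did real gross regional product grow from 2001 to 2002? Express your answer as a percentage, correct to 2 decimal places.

4.62%

Real gross regional product 2001 = 5676.5/1.465 = 3874.74.
Real gross regional product 2002 = 6319.9/1.559 = 4053.82.
Change = 4053.82/3874.74 − 1 = 0.0462.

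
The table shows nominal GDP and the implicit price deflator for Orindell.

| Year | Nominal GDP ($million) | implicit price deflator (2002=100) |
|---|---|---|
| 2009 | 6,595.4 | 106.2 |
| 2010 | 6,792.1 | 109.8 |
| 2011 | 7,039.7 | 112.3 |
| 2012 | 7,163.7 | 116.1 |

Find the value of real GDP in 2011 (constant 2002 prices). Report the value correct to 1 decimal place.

$6,268.7 million

Real GDP 2011 = 7039.7 / 1.123 = 6268.66.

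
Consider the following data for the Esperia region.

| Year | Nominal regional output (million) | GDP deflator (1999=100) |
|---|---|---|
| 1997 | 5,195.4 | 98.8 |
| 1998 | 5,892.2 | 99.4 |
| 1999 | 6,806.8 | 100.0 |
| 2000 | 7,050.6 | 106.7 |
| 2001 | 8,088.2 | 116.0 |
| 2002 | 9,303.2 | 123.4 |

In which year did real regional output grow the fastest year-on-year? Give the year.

1998: real = 5892.2/0.994 = 5927.77; growth vs 1997 (5258.50) = 12.73%.
1999: real = 6806.8/1.000 = 6806.80; growth vs 1998 (5927.77) = 14.83%.
2000: real = 7050.6/1.067 = 6607.87; growth vs 1999 (6806.80) = -2.92%.
2001: real = 8088.2/1.160 = 6972.59; growth vs 2000 (6607.87) = 5.52%.
2002: real = 9303.2/1.234 = 7539.06; growth vs 2001 (6972.59) = 8.12%.

1999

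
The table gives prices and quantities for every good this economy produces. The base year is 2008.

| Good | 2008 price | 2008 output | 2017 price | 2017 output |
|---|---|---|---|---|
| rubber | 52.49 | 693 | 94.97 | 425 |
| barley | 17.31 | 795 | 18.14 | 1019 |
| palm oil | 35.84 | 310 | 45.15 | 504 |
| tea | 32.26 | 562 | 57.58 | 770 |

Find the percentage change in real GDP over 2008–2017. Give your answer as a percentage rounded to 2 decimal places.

4.38%

Real GDP 2008 = Nominal GDP 2008 = 52.49·693 + 17.31·795 + 35.84·310 + 32.26·562 = 79377.54.
Real GDP 2017 (at 2008 prices) = 52.49·425 + 17.31·1019 + 35.84·504 + 32.26·770 = 82850.70.
Real growth = 82850.70/79377.54 − 1 = 0.0438.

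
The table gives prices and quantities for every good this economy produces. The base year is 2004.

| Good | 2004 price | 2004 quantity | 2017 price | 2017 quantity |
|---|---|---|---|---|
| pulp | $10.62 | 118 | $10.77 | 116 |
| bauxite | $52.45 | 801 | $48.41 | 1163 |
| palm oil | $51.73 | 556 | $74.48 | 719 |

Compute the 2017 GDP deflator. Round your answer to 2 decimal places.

111.74

Nominal GDP 2017 = 10.77·116 + 48.41·1163 + 74.48·719 = 111101.27.
Real GDP 2017 (at 2004 prices) = 10.62·116 + 52.45·1163 + 51.73·719 = 99425.14.
Deflator = Nominal/Real × 100 = 111101.27/99425.14 × 100 = 111.744.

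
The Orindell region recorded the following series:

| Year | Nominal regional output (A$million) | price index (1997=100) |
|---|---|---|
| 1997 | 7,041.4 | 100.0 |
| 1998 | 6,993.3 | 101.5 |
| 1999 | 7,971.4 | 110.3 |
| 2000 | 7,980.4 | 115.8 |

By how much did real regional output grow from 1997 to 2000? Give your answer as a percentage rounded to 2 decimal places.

Real regional output 1997 = 7041.4/1.000 = 7041.40.
Real regional output 2000 = 7980.4/1.158 = 6891.54.
Change = 6891.54/7041.40 − 1 = -0.0213.

-2.13%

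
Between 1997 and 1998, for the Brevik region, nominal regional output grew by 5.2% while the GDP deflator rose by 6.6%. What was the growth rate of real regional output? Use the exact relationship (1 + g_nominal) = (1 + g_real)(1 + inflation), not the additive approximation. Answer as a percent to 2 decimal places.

(1 + g_nom) = (1 + g_real)(1 + π), so g_real = 1.0520 / 1.0660 − 1 = -0.01313.

-1.31%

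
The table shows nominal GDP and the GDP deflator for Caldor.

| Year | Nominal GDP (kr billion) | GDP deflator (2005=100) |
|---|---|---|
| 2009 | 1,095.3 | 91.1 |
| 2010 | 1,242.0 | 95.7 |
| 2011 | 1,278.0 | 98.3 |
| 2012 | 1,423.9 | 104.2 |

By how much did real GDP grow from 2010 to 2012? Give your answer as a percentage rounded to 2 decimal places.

Real GDP 2010 = 1242.0/0.957 = 1297.81.
Real GDP 2012 = 1423.9/1.042 = 1366.51.
Change = 1366.51/1297.81 − 1 = 0.0529.

5.29%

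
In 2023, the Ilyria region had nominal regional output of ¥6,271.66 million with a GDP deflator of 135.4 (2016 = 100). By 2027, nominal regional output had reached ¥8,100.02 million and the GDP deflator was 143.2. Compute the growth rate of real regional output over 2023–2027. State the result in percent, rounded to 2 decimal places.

22.12%

Deflate each year: 2023 → 6271.66/1.354 = 4631.95; 2027 → 8100.02/1.432 = 5656.44.
So real regional output changed by 5656.44/4631.95 − 1 = 0.2212, i.e. 22.12%.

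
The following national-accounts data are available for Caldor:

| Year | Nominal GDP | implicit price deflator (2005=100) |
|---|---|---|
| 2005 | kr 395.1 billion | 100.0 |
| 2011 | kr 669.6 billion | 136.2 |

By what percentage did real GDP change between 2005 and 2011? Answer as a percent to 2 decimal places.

24.43%

Deflate each year: 2005 → 395.1/1.000 = 395.10; 2011 → 669.6/1.362 = 491.63.
So real GDP changed by 491.63/395.10 − 1 = 0.2443, i.e. 24.43%.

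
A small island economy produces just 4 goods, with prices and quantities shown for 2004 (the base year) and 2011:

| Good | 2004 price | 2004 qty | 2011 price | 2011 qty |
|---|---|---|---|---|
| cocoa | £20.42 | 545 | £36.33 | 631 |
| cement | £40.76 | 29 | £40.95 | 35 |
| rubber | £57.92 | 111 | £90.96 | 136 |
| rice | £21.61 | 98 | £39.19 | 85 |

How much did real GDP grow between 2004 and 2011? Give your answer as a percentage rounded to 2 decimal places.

15.19%

Real GDP 2004 = Nominal GDP 2004 = 20.42·545 + 40.76·29 + 57.92·111 + 21.61·98 = 20857.84.
Real GDP 2011 (at 2004 prices) = 20.42·631 + 40.76·35 + 57.92·136 + 21.61·85 = 24025.59.
Real growth = 24025.59/20857.84 − 1 = 0.1519.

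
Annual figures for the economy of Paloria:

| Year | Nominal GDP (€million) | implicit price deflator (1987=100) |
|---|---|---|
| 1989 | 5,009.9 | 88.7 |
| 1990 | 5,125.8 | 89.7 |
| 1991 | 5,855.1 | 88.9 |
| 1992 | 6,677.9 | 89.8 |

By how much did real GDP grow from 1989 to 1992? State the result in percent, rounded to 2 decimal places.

31.66%

Real GDP 1989 = 5009.9/0.887 = 5648.14.
Real GDP 1992 = 6677.9/0.898 = 7436.41.
Change = 7436.41/5648.14 − 1 = 0.3166.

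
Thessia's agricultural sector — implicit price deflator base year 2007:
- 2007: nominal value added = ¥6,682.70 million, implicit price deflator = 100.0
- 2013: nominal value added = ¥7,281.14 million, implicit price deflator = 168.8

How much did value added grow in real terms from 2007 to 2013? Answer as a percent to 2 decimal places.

-35.45%

Real value added 2007 = 6682.70 / 1.000 = 6682.70.
Real value added 2013 = 7281.14 / 1.688 = 4313.47.
Real growth = 4313.47 / 6682.70 − 1 = -0.3545.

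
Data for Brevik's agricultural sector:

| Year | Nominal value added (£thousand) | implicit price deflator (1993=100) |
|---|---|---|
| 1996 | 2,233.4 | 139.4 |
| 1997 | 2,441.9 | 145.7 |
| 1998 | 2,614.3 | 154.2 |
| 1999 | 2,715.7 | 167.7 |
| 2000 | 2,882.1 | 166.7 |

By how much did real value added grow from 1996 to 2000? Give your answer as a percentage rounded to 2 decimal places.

7.91%

Real value added 1996 = 2233.4/1.394 = 1602.15.
Real value added 2000 = 2882.1/1.667 = 1728.91.
Change = 1728.91/1602.15 − 1 = 0.0791.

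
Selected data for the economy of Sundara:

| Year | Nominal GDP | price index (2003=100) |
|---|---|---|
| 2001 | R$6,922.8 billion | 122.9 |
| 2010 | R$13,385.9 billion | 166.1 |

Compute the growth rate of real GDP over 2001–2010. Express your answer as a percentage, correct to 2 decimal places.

43.07%

Deflate each year: 2001 → 6922.8/1.229 = 5632.87; 2010 → 13385.9/1.661 = 8058.94.
So real GDP changed by 8058.94/5632.87 − 1 = 0.4307, i.e. 43.07%.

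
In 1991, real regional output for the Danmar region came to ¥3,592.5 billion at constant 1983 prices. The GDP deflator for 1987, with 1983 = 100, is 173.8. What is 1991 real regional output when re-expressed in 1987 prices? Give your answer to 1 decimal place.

¥6,243.8 billion

Real regional output in 1987 prices = Real regional output in 1983 prices × (P_1987/P_1983) = 3592.5 × 1.738 = 6243.77.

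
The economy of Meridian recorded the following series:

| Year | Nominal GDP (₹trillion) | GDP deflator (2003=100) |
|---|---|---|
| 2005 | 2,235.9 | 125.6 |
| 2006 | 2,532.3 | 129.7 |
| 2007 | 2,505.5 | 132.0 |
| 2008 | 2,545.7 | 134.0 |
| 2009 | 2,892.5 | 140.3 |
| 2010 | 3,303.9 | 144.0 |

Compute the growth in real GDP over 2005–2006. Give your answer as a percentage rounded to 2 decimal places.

Real GDP 2005 = 2235.9/1.256 = 1780.18.
Real GDP 2006 = 2532.3/1.297 = 1952.43.
Change = 1952.43/1780.18 − 1 = 0.0968.

9.68%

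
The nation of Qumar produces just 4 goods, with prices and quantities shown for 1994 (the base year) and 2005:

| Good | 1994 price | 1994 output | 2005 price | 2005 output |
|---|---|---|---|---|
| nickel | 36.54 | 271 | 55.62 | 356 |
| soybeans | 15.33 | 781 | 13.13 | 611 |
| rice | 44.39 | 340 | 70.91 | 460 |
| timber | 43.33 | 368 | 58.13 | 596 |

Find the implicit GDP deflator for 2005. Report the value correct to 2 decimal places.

138.57

Nominal GDP 2005 = 55.62·356 + 13.13·611 + 70.91·460 + 58.13·596 = 95087.23.
Real GDP 2005 (at 1994 prices) = 36.54·356 + 15.33·611 + 44.39·460 + 43.33·596 = 68618.95.
Deflator = Nominal/Real × 100 = 95087.23/68618.95 × 100 = 138.573.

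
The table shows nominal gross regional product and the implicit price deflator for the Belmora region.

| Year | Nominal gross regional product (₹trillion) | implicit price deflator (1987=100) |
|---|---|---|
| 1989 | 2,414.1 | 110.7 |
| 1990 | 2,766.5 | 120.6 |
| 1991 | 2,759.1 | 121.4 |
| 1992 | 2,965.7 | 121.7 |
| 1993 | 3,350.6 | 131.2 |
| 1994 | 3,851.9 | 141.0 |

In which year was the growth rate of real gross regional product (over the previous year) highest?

1990: real = 2766.5/1.206 = 2293.95; growth vs 1989 (2180.76) = 5.19%.
1991: real = 2759.1/1.214 = 2272.73; growth vs 1990 (2293.95) = -0.93%.
1992: real = 2965.7/1.217 = 2436.89; growth vs 1991 (2272.73) = 7.22%.
1993: real = 3350.6/1.312 = 2553.81; growth vs 1992 (2436.89) = 4.80%.
1994: real = 3851.9/1.410 = 2731.84; growth vs 1993 (2553.81) = 6.97%.

1992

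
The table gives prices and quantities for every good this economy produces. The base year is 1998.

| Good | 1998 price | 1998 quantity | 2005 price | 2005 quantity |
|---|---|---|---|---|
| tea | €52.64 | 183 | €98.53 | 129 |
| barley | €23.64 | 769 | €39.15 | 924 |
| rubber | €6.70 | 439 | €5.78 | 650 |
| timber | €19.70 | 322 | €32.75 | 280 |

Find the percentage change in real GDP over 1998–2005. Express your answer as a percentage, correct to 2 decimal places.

Real GDP 1998 = Nominal GDP 1998 = 52.64·183 + 23.64·769 + 6.70·439 + 19.70·322 = 37096.98.
Real GDP 2005 (at 1998 prices) = 52.64·129 + 23.64·924 + 6.70·650 + 19.70·280 = 38504.92.
Real growth = 38504.92/37096.98 − 1 = 0.0380.

3.80%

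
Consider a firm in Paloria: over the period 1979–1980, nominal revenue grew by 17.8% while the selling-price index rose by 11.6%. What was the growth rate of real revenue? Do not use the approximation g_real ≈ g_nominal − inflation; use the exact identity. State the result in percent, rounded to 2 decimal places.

(1 + g_nom) = (1 + g_real)(1 + π), so g_real = 1.1780 / 1.1160 − 1 = 0.05556.

5.56%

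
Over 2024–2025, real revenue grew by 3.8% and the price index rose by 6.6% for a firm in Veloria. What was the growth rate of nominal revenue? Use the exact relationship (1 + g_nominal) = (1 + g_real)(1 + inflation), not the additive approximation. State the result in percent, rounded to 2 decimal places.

10.65%

(1 + g_nom) = (1 + g_real)(1 + π) = 1.0380 × 1.0660 = 1.10651.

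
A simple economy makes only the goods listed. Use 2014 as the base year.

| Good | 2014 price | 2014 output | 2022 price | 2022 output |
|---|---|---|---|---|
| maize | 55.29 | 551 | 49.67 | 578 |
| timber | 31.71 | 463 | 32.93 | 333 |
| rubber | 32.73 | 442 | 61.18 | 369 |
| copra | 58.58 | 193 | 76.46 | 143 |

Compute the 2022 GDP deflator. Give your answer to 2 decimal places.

Nominal GDP 2022 = 49.67·578 + 32.93·333 + 61.18·369 + 76.46·143 = 73184.15.
Real GDP 2022 (at 2014 prices) = 55.29·578 + 31.71·333 + 32.73·369 + 58.58·143 = 62971.36.
Deflator = Nominal/Real × 100 = 73184.15/62971.36 × 100 = 116.218.

116.22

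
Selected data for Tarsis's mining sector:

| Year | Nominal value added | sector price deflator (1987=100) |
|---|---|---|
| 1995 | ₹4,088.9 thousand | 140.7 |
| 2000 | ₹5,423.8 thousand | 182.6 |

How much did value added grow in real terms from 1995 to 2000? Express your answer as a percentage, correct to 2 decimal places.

2.21%

Deflate each year: 1995 → 4088.9/1.407 = 2906.11; 2000 → 5423.8/1.826 = 2970.32.
So real value added changed by 2970.32/2906.11 − 1 = 0.0221, i.e. 2.21%.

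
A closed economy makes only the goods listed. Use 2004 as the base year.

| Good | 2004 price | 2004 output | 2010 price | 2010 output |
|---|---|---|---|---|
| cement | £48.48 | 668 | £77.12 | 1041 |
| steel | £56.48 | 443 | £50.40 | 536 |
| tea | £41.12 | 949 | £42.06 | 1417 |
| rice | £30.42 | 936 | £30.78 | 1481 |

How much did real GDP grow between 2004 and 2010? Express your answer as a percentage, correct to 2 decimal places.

Real GDP 2004 = Nominal GDP 2004 = 48.48·668 + 56.48·443 + 41.12·949 + 30.42·936 = 124901.28.
Real GDP 2010 (at 2004 prices) = 48.48·1041 + 56.48·536 + 41.12·1417 + 30.42·1481 = 184060.02.
Real growth = 184060.02/124901.28 − 1 = 0.4736.

47.36%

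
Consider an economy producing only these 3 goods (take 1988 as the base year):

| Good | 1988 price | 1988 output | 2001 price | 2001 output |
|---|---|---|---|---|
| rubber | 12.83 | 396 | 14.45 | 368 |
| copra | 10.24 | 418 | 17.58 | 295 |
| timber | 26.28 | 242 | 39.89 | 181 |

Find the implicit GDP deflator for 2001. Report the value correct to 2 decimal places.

Nominal GDP 2001 = 14.45·368 + 17.58·295 + 39.89·181 = 17723.79.
Real GDP 2001 (at 1988 prices) = 12.83·368 + 10.24·295 + 26.28·181 = 12498.92.
Deflator = Nominal/Real × 100 = 17723.79/12498.92 × 100 = 141.803.

141.80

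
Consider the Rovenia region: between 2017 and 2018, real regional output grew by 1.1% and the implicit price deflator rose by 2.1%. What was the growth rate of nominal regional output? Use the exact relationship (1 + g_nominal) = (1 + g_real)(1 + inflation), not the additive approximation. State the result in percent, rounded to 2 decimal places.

3.22%

(1 + g_nom) = (1 + g_real)(1 + π) = 1.0110 × 1.0210 = 1.03223.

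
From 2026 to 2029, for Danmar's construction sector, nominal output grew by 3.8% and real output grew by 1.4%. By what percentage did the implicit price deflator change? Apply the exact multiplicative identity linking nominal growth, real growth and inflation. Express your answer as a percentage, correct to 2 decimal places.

2.37%

(1 + g_nom) = (1 + g_real)(1 + π), so π = 1.0380 / 1.0140 − 1 = 0.02367.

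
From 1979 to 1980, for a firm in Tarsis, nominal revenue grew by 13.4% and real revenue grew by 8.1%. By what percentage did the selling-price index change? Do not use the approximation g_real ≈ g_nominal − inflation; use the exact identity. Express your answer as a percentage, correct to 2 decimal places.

(1 + g_nom) = (1 + g_real)(1 + π), so π = 1.1340 / 1.0810 − 1 = 0.04903.

4.90%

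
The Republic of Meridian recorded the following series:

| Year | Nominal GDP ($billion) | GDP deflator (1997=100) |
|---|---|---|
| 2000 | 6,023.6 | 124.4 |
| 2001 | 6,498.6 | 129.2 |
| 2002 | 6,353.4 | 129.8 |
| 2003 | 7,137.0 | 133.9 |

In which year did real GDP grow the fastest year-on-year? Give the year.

2003

2001: real = 6498.6/1.292 = 5029.88; growth vs 2000 (4842.12) = 3.88%.
2002: real = 6353.4/1.298 = 4894.76; growth vs 2001 (5029.88) = -2.69%.
2003: real = 7137.0/1.339 = 5330.10; growth vs 2002 (4894.76) = 8.89%.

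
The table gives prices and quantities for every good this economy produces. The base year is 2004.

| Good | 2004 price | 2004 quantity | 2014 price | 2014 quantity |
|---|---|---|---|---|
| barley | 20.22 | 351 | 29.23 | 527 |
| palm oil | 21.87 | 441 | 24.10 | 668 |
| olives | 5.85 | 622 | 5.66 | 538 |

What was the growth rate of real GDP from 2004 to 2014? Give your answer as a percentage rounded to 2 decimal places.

39.41%

Real GDP 2004 = Nominal GDP 2004 = 20.22·351 + 21.87·441 + 5.85·622 = 20380.59.
Real GDP 2014 (at 2004 prices) = 20.22·527 + 21.87·668 + 5.85·538 = 28412.40.
Real growth = 28412.40/20380.59 − 1 = 0.3941.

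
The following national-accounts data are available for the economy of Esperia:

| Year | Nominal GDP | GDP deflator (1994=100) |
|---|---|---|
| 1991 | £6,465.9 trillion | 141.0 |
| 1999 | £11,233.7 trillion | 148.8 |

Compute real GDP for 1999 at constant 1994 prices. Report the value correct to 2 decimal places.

Real GDP = Nominal / (GDP deflator/100) = 11233.7 / 1.488 = 7549.53.

£7,549.53 trillion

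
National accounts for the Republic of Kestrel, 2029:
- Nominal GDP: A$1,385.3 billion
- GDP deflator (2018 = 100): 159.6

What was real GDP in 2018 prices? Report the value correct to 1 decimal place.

A$868.0 billion

Real GDP = Nominal / (GDP deflator/100) = 1385.3 / 1.596 = 867.98.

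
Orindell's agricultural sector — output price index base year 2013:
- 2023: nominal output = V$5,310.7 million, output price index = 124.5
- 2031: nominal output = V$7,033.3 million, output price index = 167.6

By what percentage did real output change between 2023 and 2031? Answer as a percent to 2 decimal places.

Deflate each year: 2023 → 5310.7/1.245 = 4265.62; 2031 → 7033.3/1.676 = 4196.48.
So real output changed by 4196.48/4265.62 − 1 = -0.0162, i.e. -1.62%.

-1.62%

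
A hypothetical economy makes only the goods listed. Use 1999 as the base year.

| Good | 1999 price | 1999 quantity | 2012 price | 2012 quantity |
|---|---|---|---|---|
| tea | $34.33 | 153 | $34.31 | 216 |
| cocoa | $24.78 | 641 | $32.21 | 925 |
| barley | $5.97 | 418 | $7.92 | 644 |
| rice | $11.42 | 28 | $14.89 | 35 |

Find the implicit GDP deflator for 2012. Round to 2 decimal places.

123.84

Nominal GDP 2012 = 34.31·216 + 32.21·925 + 7.92·644 + 14.89·35 = 42826.84.
Real GDP 2012 (at 1999 prices) = 34.33·216 + 24.78·925 + 5.97·644 + 11.42·35 = 34581.16.
Deflator = Nominal/Real × 100 = 42826.84/34581.16 × 100 = 123.844.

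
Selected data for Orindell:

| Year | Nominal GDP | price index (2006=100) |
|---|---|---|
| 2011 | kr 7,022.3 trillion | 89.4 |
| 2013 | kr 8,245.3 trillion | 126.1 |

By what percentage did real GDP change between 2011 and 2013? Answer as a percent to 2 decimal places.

-16.76%

Deflate each year: 2011 → 7022.3/0.894 = 7854.92; 2013 → 8245.3/1.261 = 6538.70.
So real GDP changed by 6538.70/7854.92 − 1 = -0.1676, i.e. -16.76%.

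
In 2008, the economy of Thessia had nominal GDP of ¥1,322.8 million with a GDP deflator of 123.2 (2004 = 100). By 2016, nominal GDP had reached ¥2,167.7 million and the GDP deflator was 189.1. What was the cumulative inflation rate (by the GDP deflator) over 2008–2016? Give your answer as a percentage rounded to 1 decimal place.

53.5%

Price-level change = 189.1 / 123.2 − 1 = 0.5349.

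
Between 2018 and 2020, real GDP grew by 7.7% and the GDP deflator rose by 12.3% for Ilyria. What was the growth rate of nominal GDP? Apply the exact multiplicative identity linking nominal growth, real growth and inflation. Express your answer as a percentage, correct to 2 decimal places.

(1 + g_nom) = (1 + g_real)(1 + π) = 1.0770 × 1.1230 = 1.20947.

20.95%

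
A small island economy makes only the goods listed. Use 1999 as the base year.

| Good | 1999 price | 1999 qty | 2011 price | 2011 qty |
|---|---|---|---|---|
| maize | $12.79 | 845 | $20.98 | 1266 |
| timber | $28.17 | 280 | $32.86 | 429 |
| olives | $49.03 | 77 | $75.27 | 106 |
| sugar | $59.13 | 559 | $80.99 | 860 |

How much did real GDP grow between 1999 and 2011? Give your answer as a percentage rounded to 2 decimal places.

Real GDP 1999 = Nominal GDP 1999 = 12.79·845 + 28.17·280 + 49.03·77 + 59.13·559 = 55524.13.
Real GDP 2011 (at 1999 prices) = 12.79·1266 + 28.17·429 + 49.03·106 + 59.13·860 = 84326.05.
Real growth = 84326.05/55524.13 − 1 = 0.5187.

51.87%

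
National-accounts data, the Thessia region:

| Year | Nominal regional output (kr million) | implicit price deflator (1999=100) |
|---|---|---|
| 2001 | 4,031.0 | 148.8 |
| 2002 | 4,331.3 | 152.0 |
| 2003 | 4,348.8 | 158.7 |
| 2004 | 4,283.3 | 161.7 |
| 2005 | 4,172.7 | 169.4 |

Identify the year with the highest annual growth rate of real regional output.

2002

2002: real = 4331.3/1.520 = 2849.54; growth vs 2001 (2709.01) = 5.19%.
2003: real = 4348.8/1.587 = 2740.26; growth vs 2002 (2849.54) = -3.84%.
2004: real = 4283.3/1.617 = 2648.92; growth vs 2003 (2740.26) = -3.33%.
2005: real = 4172.7/1.694 = 2463.22; growth vs 2004 (2648.92) = -7.01%.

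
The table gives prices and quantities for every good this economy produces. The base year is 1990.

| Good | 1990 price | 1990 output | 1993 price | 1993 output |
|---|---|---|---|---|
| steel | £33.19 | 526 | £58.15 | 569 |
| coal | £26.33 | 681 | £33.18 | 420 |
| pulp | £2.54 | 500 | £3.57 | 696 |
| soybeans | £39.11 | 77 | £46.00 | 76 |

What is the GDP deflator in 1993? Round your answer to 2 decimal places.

Nominal GDP 1993 = 58.15·569 + 33.18·420 + 3.57·696 + 46.00·76 = 53003.67.
Real GDP 1993 (at 1990 prices) = 33.19·569 + 26.33·420 + 2.54·696 + 39.11·76 = 34683.91.
Deflator = Nominal/Real × 100 = 53003.67/34683.91 × 100 = 152.819.

152.82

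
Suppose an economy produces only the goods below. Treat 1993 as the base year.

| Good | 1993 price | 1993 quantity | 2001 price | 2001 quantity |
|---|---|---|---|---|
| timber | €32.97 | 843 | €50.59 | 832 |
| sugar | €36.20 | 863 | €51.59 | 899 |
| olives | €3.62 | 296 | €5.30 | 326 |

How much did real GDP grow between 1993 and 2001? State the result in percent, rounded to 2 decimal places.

Real GDP 1993 = Nominal GDP 1993 = 32.97·843 + 36.20·863 + 3.62·296 = 60105.83.
Real GDP 2001 (at 1993 prices) = 32.97·832 + 36.20·899 + 3.62·326 = 61154.96.
Real growth = 61154.96/60105.83 − 1 = 0.0175.

1.75%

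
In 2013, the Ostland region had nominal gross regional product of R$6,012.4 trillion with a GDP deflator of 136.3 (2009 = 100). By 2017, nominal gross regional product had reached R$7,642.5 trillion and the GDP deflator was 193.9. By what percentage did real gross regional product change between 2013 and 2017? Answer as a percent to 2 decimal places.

Deflate each year: 2013 → 6012.4/1.363 = 4411.15; 2017 → 7642.5/1.939 = 3941.46.
So real gross regional product changed by 3941.46/4411.15 − 1 = -0.1065, i.e. -10.65%.

-10.65%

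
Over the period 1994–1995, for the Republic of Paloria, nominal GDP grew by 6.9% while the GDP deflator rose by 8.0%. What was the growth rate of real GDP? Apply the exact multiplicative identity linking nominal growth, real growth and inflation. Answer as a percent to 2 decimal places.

-1.02%

(1 + g_nom) = (1 + g_real)(1 + π), so g_real = 1.0690 / 1.0800 − 1 = -0.01019.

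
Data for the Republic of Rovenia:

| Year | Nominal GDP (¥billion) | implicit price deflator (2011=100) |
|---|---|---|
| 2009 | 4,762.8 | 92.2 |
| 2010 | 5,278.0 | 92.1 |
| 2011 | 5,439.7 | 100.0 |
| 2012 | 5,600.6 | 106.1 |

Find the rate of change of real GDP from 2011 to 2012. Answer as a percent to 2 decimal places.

-2.96%

Real GDP 2011 = 5439.7/1.000 = 5439.70.
Real GDP 2012 = 5600.6/1.061 = 5278.61.
Change = 5278.61/5439.70 − 1 = -0.0296.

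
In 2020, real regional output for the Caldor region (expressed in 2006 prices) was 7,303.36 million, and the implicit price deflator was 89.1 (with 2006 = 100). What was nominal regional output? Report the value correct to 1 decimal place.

6,507.3 million

Nominal regional output = Real × (implicit price deflator/100) = 7303.36 × 0.891 = 6507.29.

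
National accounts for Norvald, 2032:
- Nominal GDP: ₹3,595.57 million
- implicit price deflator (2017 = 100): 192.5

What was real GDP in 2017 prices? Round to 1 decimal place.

Real GDP = Nominal / (implicit price deflator/100) = 3595.57 / 1.925 = 1867.83.

₹1,867.8 million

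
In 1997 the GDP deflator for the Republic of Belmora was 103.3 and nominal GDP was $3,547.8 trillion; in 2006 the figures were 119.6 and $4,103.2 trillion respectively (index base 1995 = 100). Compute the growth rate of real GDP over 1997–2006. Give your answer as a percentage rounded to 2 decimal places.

Real GDP 1997 = 3547.8 / 1.033 = 3434.46.
Real GDP 2006 = 4103.2 / 1.196 = 3430.77.
Real growth = 3430.77 / 3434.46 − 1 = -0.0011.

-0.11%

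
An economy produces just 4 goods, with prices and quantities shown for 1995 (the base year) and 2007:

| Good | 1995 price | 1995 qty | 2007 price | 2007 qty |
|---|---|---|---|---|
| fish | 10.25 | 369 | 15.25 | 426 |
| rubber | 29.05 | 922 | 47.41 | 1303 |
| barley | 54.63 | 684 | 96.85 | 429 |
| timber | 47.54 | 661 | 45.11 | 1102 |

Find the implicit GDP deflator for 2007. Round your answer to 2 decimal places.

Nominal GDP 2007 = 15.25·426 + 47.41·1303 + 96.85·429 + 45.11·1102 = 159531.60.
Real GDP 2007 (at 1995 prices) = 10.25·426 + 29.05·1303 + 54.63·429 + 47.54·1102 = 118044.00.
Deflator = Nominal/Real × 100 = 159531.60/118044.00 × 100 = 135.146.

135.15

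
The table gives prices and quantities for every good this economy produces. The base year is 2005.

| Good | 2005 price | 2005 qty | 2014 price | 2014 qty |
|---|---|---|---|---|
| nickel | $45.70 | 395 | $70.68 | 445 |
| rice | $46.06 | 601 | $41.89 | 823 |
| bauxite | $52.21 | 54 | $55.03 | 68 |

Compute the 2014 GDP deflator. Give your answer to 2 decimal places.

Nominal GDP 2014 = 70.68·445 + 41.89·823 + 55.03·68 = 69670.11.
Real GDP 2014 (at 2005 prices) = 45.70·445 + 46.06·823 + 52.21·68 = 61794.16.
Deflator = Nominal/Real × 100 = 69670.11/61794.16 × 100 = 112.745.

112.75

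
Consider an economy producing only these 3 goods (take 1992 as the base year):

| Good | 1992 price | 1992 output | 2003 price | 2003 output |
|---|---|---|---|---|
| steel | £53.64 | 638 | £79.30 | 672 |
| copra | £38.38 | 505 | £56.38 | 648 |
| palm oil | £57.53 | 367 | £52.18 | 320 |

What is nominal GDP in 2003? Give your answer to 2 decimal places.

Nominal GDP 2003 = Σ (p_2003 × q_2003) = 79.30·672 + 56.38·648 + 52.18·320 = 106521.44.

£106521.44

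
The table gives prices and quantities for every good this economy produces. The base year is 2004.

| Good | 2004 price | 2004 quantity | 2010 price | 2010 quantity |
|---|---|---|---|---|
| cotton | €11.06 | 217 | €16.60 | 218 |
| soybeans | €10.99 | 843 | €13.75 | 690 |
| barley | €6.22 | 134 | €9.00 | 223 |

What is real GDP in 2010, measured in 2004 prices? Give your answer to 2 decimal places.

Real GDP 2010 = Σ (p_2004 × q_2010) = 11.06·218 + 10.99·690 + 6.22·223 = 11381.24.

€11381.24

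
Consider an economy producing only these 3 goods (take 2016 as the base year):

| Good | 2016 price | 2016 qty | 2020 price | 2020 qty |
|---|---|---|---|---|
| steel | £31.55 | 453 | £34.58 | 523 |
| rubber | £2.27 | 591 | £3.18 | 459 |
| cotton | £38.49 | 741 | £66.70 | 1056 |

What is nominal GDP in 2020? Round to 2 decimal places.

£89980.16

Nominal GDP 2020 = Σ (p_2020 × q_2020) = 34.58·523 + 3.18·459 + 66.70·1056 = 89980.16.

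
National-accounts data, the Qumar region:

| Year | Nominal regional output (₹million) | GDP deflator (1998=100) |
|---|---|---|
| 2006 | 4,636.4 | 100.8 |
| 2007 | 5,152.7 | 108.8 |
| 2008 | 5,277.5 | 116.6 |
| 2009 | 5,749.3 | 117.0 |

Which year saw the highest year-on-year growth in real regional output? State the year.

2009

2007: real = 5152.7/1.088 = 4735.94; growth vs 2006 (4599.60) = 2.96%.
2008: real = 5277.5/1.166 = 4526.16; growth vs 2007 (4735.94) = -4.43%.
2009: real = 5749.3/1.170 = 4913.93; growth vs 2008 (4526.16) = 8.57%.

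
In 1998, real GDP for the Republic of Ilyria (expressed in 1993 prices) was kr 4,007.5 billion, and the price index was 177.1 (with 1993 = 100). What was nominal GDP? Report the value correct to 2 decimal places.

Nominal GDP = Real × (price index/100) = 4007.5 × 1.771 = 7097.28.

kr 7,097.28 billion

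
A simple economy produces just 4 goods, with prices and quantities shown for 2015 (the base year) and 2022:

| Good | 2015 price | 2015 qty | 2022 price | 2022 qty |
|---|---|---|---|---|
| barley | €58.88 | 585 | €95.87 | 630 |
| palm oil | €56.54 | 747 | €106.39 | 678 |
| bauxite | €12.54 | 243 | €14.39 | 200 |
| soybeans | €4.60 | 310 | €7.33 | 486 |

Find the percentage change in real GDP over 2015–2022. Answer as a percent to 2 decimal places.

Real GDP 2015 = Nominal GDP 2015 = 58.88·585 + 56.54·747 + 12.54·243 + 4.60·310 = 81153.40.
Real GDP 2022 (at 2015 prices) = 58.88·630 + 56.54·678 + 12.54·200 + 4.60·486 = 80172.12.
Real growth = 80172.12/81153.40 − 1 = -0.0121.

-1.21%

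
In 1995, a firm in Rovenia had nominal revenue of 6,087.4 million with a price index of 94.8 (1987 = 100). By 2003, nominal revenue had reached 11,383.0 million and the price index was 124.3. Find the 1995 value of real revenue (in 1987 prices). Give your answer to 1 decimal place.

6,421.3 million

Real revenue = Nominal / (price index/100) = 6087.4 / 0.948 = 6421.31.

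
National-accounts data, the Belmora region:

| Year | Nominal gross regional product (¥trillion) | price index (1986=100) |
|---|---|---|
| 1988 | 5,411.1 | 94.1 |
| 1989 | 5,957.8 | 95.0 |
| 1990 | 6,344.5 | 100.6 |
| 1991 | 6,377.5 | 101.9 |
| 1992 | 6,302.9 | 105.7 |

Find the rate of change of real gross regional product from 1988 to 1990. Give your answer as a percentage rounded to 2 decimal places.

9.67%

Real gross regional product 1988 = 5411.1/0.941 = 5750.37.
Real gross regional product 1990 = 6344.5/1.006 = 6306.66.
Change = 6306.66/5750.37 − 1 = 0.0967.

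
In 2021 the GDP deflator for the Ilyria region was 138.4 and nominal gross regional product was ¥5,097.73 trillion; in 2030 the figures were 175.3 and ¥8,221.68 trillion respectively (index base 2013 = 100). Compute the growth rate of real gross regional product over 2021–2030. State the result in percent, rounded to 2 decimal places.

27.33%

Deflate each year: 2021 → 5097.73/1.384 = 3683.33; 2030 → 8221.68/1.753 = 4690.06.
So real gross regional product changed by 4690.06/3683.33 − 1 = 0.2733, i.e. 27.33%.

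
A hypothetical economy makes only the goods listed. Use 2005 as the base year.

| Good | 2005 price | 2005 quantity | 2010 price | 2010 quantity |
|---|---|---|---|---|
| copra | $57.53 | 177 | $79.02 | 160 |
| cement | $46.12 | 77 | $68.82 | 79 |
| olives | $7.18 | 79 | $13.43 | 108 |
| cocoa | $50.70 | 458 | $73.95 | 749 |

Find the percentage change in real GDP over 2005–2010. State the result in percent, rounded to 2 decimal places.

37.51%

Real GDP 2005 = Nominal GDP 2005 = 57.53·177 + 46.12·77 + 7.18·79 + 50.70·458 = 37521.87.
Real GDP 2010 (at 2005 prices) = 57.53·160 + 46.12·79 + 7.18·108 + 50.70·749 = 51598.02.
Real growth = 51598.02/37521.87 − 1 = 0.3751.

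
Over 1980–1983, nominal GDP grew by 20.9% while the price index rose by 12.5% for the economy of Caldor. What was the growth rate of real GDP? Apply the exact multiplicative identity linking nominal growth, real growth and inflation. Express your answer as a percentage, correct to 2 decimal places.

(1 + g_nom) = (1 + g_real)(1 + π), so g_real = 1.2090 / 1.1250 − 1 = 0.07467.

7.47%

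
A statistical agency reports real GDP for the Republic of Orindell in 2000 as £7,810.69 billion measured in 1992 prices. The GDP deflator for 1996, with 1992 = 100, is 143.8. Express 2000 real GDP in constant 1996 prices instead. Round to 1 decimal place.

£11,231.8 billion

Real GDP in 1996 prices = Real GDP in 1992 prices × (P_1996/P_1992) = 7810.69 × 1.438 = 11231.77.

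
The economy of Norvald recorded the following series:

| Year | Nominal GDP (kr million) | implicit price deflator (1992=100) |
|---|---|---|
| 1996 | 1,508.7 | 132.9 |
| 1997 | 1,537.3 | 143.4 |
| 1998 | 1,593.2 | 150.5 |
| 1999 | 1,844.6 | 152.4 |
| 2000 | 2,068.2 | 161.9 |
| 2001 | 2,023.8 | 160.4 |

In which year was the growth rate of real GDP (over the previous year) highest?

1997: real = 1537.3/1.434 = 1072.04; growth vs 1996 (1135.21) = -5.56%.
1998: real = 1593.2/1.505 = 1058.60; growth vs 1997 (1072.04) = -1.25%.
1999: real = 1844.6/1.524 = 1210.37; growth vs 1998 (1058.60) = 14.34%.
2000: real = 2068.2/1.619 = 1277.46; growth vs 1999 (1210.37) = 5.54%.
2001: real = 2023.8/1.604 = 1261.72; growth vs 2000 (1277.46) = -1.23%.

1999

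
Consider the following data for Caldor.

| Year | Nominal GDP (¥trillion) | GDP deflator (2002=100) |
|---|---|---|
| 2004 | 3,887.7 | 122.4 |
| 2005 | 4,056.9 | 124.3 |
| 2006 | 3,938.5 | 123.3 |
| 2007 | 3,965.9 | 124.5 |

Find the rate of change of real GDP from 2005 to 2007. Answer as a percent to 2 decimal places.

Real GDP 2005 = 4056.9/1.243 = 3263.80.
Real GDP 2007 = 3965.9/1.245 = 3185.46.
Change = 3185.46/3263.80 − 1 = -0.0240.

-2.40%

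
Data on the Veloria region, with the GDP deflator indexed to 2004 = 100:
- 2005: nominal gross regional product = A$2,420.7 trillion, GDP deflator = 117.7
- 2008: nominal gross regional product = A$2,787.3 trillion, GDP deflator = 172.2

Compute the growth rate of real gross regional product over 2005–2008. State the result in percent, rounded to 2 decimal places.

-21.30%

Deflate each year: 2005 → 2420.7/1.177 = 2056.67; 2008 → 2787.3/1.722 = 1618.64.
So real gross regional product changed by 1618.64/2056.67 − 1 = -0.2130, i.e. -21.30%.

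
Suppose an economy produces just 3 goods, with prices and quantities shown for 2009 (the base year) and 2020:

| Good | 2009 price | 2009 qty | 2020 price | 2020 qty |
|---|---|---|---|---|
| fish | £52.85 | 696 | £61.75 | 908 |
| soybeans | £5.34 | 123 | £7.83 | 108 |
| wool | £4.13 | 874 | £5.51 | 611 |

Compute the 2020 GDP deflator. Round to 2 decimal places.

118.00

Nominal GDP 2020 = 61.75·908 + 7.83·108 + 5.51·611 = 60281.25.
Real GDP 2020 (at 2009 prices) = 52.85·908 + 5.34·108 + 4.13·611 = 51087.95.
Deflator = Nominal/Real × 100 = 60281.25/51087.95 × 100 = 117.995.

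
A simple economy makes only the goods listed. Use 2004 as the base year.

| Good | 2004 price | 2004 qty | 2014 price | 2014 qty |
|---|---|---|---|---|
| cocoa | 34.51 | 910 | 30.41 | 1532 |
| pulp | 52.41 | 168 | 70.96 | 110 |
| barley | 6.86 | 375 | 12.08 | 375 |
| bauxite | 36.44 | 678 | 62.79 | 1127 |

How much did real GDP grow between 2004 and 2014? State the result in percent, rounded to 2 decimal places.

Real GDP 2004 = Nominal GDP 2004 = 34.51·910 + 52.41·168 + 6.86·375 + 36.44·678 = 67487.80.
Real GDP 2014 (at 2004 prices) = 34.51·1532 + 52.41·110 + 6.86·375 + 36.44·1127 = 102274.80.
Real growth = 102274.80/67487.80 − 1 = 0.5155.

51.55%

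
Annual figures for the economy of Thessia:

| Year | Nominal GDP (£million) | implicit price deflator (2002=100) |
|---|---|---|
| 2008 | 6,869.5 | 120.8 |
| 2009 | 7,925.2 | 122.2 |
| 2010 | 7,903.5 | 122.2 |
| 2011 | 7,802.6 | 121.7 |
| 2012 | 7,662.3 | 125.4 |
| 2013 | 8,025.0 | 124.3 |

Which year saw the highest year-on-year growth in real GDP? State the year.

2009

2009: real = 7925.2/1.222 = 6485.43; growth vs 2008 (5686.67) = 14.05%.
2010: real = 7903.5/1.222 = 6467.68; growth vs 2009 (6485.43) = -0.27%.
2011: real = 7802.6/1.217 = 6411.34; growth vs 2010 (6467.68) = -0.87%.
2012: real = 7662.3/1.254 = 6110.29; growth vs 2011 (6411.34) = -4.70%.
2013: real = 8025.0/1.243 = 6456.15; growth vs 2012 (6110.29) = 5.66%.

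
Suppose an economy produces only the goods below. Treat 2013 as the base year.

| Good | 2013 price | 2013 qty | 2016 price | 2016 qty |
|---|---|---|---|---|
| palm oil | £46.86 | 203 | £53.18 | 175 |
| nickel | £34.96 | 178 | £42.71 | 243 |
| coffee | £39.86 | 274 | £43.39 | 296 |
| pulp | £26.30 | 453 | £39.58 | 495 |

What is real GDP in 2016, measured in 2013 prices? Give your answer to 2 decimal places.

Real GDP 2016 = Σ (p_2013 × q_2016) = 46.86·175 + 34.96·243 + 39.86·296 + 26.30·495 = 41512.84.

£41512.84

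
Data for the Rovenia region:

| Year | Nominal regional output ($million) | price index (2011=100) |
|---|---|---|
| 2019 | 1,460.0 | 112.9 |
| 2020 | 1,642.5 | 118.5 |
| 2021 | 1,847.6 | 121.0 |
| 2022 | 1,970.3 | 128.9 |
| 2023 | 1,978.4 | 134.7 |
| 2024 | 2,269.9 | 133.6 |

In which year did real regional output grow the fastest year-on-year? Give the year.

2020: real = 1642.5/1.185 = 1386.08; growth vs 2019 (1293.18) = 7.18%.
2021: real = 1847.6/1.210 = 1526.94; growth vs 2020 (1386.08) = 10.16%.
2022: real = 1970.3/1.289 = 1528.55; growth vs 2021 (1526.94) = 0.11%.
2023: real = 1978.4/1.347 = 1468.75; growth vs 2022 (1528.55) = -3.91%.
2024: real = 2269.9/1.336 = 1699.03; growth vs 2023 (1468.75) = 15.68%.

2024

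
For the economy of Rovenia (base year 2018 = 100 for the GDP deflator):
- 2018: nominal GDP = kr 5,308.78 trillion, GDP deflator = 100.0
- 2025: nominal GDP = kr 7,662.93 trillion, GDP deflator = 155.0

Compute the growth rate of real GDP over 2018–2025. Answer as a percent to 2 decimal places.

Deflate each year: 2018 → 5308.78/1.000 = 5308.78; 2025 → 7662.93/1.550 = 4943.83.
So real GDP changed by 4943.83/5308.78 − 1 = -0.0687, i.e. -6.87%.

-6.87%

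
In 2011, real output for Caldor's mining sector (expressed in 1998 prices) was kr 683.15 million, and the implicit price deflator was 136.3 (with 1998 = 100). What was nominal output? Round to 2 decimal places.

Nominal output = Real × (implicit price deflator/100) = 683.15 × 1.363 = 931.13.

kr 931.13 million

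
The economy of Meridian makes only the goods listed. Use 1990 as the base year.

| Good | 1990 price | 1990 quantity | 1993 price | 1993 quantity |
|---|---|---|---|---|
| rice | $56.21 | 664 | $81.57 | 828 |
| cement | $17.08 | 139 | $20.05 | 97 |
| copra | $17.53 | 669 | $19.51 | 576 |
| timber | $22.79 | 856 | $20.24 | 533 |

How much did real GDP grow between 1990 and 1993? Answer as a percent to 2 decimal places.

Real GDP 1990 = Nominal GDP 1990 = 56.21·664 + 17.08·139 + 17.53·669 + 22.79·856 = 70933.37.
Real GDP 1993 (at 1990 prices) = 56.21·828 + 17.08·97 + 17.53·576 + 22.79·533 = 70442.99.
Real growth = 70442.99/70933.37 − 1 = -0.0069.

-0.69%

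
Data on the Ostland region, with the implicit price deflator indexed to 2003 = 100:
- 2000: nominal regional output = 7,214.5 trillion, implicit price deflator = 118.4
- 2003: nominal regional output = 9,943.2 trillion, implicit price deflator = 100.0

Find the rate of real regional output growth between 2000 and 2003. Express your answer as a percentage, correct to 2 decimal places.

63.18%

Deflate each year: 2000 → 7214.5/1.184 = 6093.33; 2003 → 9943.2/1.000 = 9943.20.
So real regional output changed by 9943.20/6093.33 − 1 = 0.6318, i.e. 63.18%.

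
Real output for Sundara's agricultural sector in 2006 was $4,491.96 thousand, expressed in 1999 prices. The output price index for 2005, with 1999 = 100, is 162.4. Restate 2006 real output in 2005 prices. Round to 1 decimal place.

Real output in 2005 prices = Real output in 1999 prices × (P_2005/P_1999) = 4491.96 × 1.624 = 7294.94.

$7,294.9 thousand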